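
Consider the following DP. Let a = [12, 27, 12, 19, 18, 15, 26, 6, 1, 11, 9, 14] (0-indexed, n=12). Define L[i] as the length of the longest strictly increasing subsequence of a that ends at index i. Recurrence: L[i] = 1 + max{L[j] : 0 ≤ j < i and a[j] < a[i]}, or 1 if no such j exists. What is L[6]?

   i    0    1    2    3    4    5    6    7    8    9   10   11
a[i]   12   27   12   19   18   15   26    6    1   11    9   14
L[i]    1    2    1    2    2    2    3    1    1    2    2    3

3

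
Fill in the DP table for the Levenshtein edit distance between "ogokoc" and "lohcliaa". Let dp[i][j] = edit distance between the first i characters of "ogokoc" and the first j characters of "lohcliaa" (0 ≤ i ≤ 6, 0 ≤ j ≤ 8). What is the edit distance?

7

   ''  l  o  h  c  l  i  a  a
''  0  1  2  3  4  5  6  7  8
 o  1  1  1  2  3  4  5  6  7
 g  2  2  2  2  3  4  5  6  7
 o  3  3  2  3  3  4  5  6  7
 k  4  4  3  3  4  4  5  6  7
 o  5  5  4  4  4  5  5  6  7
 c  6  6  5  5  4  5  6  6  7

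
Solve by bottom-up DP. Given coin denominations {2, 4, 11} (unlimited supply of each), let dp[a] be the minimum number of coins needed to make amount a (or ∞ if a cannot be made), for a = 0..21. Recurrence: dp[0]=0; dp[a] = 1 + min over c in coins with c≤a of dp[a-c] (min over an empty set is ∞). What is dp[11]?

1

 a  0  1  2  3  4  5  6  7  8  9 10 11 12 13 14 15 16 17 18 19 20 21
dp  0  -  1  -  1  -  2  -  2  -  3  1  3  2  4  2  4  3  5  3  5  4
(- denotes ∞ / unreachable)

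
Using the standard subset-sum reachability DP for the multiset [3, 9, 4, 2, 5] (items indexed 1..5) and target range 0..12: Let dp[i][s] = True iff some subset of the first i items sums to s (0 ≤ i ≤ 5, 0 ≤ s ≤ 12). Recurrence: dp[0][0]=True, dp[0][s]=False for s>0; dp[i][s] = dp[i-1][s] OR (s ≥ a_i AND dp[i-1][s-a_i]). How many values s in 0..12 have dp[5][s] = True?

12

i\s   0   1   2   3   4   5   6   7   8   9  10  11  12
  0   T   F   F   F   F   F   F   F   F   F   F   F   F
  1   T   F   F   T   F   F   F   F   F   F   F   F   F
  2   T   F   F   T   F   F   F   F   F   T   F   F   T
  3   T   F   F   T   T   F   F   T   F   T   F   F   T
  4   T   F   T   T   T   T   T   T   F   T   F   T   T
  5   T   F   T   T   T   T   T   T   T   T   T   T   T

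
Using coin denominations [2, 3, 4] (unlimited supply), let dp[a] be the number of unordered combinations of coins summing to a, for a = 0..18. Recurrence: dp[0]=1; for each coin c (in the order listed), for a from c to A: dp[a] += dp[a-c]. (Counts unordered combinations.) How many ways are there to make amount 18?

after  coin     0     1     2     3     4     5     6     7     8     9    10    11    12    13    14    15    16    17    18
          2     1     0     1     0     1     0     1     0     1     0     1     0     1     0     1     0     1     0     1
          3     1     0     1     1     1     1     2     1     2     2     2     2     3     2     3     3     3     3     4
          4     1     0     1     1     2     1     3     2     4     3     5     4     7     5     8     7    10     8    12

12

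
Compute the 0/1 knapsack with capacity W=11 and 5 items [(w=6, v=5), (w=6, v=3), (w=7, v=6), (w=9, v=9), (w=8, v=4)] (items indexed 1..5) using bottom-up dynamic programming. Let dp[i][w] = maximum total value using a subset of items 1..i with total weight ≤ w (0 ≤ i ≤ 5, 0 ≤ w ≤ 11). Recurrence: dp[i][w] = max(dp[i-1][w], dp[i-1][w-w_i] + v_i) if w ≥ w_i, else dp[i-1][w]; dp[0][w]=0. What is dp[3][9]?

i\w   0   1   2   3   4   5   6   7   8   9  10  11
  0   0   0   0   0   0   0   0   0   0   0   0   0
  1   0   0   0   0   0   0   5   5   5   5   5   5
  2   0   0   0   0   0   0   5   5   5   5   5   5
  3   0   0   0   0   0   0   5   6   6   6   6   6
  4   0   0   0   0   0   0   5   6   6   9   9   9
  5   0   0   0   0   0   0   5   6   6   9   9   9

6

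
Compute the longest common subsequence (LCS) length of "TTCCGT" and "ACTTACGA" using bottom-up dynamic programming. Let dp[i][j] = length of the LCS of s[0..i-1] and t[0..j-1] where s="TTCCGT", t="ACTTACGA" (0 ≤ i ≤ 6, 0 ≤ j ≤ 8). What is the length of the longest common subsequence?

4

   ''  A  C  T  T  A  C  G  A
''  0  0  0  0  0  0  0  0  0
 T  0  0  0  1  1  1  1  1  1
 T  0  0  0  1  2  2  2  2  2
 C  0  0  1  1  2  2  3  3  3
 C  0  0  1  1  2  2  3  3  3
 G  0  0  1  1  2  2  3  4  4
 T  0  0  1  2  2  2  3  4  4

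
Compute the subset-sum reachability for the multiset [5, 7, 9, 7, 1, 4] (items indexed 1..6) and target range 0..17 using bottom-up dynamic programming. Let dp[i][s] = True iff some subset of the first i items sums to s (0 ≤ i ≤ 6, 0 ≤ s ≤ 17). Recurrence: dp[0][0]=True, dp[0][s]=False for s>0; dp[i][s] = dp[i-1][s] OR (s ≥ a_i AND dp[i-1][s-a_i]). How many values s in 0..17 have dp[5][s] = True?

14

i\s   0   1   2   3   4   5   6   7   8   9  10  11  12  13  14  15  16  17
  0   T   F   F   F   F   F   F   F   F   F   F   F   F   F   F   F   F   F
  1   T   F   F   F   F   T   F   F   F   F   F   F   F   F   F   F   F   F
  2   T   F   F   F   F   T   F   T   F   F   F   F   T   F   F   F   F   F
  3   T   F   F   F   F   T   F   T   F   T   F   F   T   F   T   F   T   F
  4   T   F   F   F   F   T   F   T   F   T   F   F   T   F   T   F   T   F
  5   T   T   F   F   F   T   T   T   T   T   T   F   T   T   T   T   T   T
  6   T   T   F   F   T   T   T   T   T   T   T   T   T   T   T   T   T   T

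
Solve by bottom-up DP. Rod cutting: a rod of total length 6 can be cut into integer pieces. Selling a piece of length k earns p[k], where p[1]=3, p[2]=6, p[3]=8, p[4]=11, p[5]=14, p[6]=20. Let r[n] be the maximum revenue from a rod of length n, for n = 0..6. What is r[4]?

   n    0    1    2    3    4    5    6
r[n]    0    3    6    9   12   15   20

12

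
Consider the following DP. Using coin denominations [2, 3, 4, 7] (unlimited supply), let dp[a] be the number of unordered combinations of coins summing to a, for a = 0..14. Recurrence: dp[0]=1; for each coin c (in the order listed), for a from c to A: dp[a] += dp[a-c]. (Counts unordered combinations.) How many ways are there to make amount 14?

11

after  coin     0     1     2     3     4     5     6     7     8     9    10    11    12    13    14
          2     1     0     1     0     1     0     1     0     1     0     1     0     1     0     1
          3     1     0     1     1     1     1     2     1     2     2     2     2     3     2     3
          4     1     0     1     1     2     1     3     2     4     3     5     4     7     5     8
          7     1     0     1     1     2     1     3     3     4     4     6     6     8     8    11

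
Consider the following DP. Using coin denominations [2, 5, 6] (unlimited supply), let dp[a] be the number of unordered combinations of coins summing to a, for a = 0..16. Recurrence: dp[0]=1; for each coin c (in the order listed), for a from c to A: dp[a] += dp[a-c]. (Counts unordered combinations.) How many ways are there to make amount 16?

5

after  coin     0     1     2     3     4     5     6     7     8     9    10    11    12    13    14    15    16
          2     1     0     1     0     1     0     1     0     1     0     1     0     1     0     1     0     1
          5     1     0     1     0     1     1     1     1     1     1     2     1     2     1     2     2     2
          6     1     0     1     0     1     1     2     1     2     1     3     2     4     2     4     3     5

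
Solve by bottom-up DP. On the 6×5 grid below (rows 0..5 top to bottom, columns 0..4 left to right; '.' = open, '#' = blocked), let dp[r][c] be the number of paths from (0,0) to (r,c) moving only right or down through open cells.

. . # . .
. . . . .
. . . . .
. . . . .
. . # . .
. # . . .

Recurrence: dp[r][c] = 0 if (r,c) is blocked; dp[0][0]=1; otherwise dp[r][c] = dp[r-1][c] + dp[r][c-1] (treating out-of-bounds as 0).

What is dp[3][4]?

25

r\c   0   1   2   3   4
  0   1   1   0   0   0
  1   1   2   2   2   2
  2   1   3   5   7   9
  3   1   4   9  16  25
  4   1   5   0  16  41
  5   1   0   0  16  57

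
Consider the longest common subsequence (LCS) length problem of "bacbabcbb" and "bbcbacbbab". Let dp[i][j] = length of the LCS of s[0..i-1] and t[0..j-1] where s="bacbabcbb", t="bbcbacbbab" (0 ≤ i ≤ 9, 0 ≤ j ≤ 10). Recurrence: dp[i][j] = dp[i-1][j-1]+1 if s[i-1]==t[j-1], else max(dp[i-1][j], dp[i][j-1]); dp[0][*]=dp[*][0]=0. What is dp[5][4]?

   ''  b  b  c  b  a  c  b  b  a  b
''  0  0  0  0  0  0  0  0  0  0  0
 b  0  1  1  1  1  1  1  1  1  1  1
 a  0  1  1  1  1  2  2  2  2  2  2
 c  0  1  1  2  2  2  3  3  3  3  3
 b  0  1  2  2  3  3  3  4  4  4  4
 a  0  1  2  2  3  4  4  4  4  5  5
 b  0  1  2  2  3  4  4  5  5  5  6
 c  0  1  2  3  3  4  5  5  5  5  6
 b  0  1  2  3  4  4  5  6  6  6  6
 b  0  1  2  3  4  4  5  6  7  7  7

3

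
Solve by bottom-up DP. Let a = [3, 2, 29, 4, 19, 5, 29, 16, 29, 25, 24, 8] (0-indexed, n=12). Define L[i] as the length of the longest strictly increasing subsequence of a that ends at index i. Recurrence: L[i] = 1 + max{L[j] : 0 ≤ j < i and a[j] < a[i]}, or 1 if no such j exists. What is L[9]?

5

   i    0    1    2    3    4    5    6    7    8    9   10   11
a[i]    3    2   29    4   19    5   29   16   29   25   24    8
L[i]    1    1    2    2    3    3    4    4    5    5    5    4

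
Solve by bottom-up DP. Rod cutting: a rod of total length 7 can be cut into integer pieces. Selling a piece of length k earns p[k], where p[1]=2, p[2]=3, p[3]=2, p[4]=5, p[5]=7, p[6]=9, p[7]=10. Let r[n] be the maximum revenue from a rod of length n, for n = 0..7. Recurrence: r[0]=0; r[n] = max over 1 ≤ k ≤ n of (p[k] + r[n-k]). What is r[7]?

14

   n    0    1    2    3    4    5    6    7
r[n]    0    2    4    6    8   10   12   14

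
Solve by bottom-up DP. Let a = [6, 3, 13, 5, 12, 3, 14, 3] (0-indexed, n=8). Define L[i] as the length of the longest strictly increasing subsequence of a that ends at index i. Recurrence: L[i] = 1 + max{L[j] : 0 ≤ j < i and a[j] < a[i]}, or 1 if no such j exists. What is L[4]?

   i    0    1    2    3    4    5    6    7
a[i]    6    3   13    5   12    3   14    3
L[i]    1    1    2    2    3    1    4    1

3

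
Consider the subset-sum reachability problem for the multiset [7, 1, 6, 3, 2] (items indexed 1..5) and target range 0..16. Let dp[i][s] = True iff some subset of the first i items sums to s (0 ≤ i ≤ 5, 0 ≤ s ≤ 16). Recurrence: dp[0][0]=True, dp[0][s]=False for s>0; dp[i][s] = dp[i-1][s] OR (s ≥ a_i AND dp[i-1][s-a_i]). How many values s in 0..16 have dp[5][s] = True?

i\s   0   1   2   3   4   5   6   7   8   9  10  11  12  13  14  15  16
  0   T   F   F   F   F   F   F   F   F   F   F   F   F   F   F   F   F
  1   T   F   F   F   F   F   F   T   F   F   F   F   F   F   F   F   F
  2   T   T   F   F   F   F   F   T   T   F   F   F   F   F   F   F   F
  3   T   T   F   F   F   F   T   T   T   F   F   F   F   T   T   F   F
  4   T   T   F   T   T   F   T   T   T   T   T   T   F   T   T   F   T
  5   T   T   T   T   T   T   T   T   T   T   T   T   T   T   T   T   T

17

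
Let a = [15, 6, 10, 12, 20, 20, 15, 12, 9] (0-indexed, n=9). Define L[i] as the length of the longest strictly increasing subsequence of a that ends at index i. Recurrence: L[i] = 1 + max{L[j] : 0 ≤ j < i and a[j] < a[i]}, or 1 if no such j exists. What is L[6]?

   i    0    1    2    3    4    5    6    7    8
a[i]   15    6   10   12   20   20   15   12    9
L[i]    1    1    2    3    4    4    4    3    2

4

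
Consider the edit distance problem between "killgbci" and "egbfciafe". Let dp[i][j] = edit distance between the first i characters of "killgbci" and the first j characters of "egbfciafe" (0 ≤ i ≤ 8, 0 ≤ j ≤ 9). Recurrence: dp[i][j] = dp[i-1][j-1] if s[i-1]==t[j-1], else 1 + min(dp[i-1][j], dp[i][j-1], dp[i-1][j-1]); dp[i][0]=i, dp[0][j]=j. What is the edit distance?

8

   ''  e  g  b  f  c  i  a  f  e
''  0  1  2  3  4  5  6  7  8  9
 k  1  1  2  3  4  5  6  7  8  9
 i  2  2  2  3  4  5  5  6  7  8
 l  3  3  3  3  4  5  6  6  7  8
 l  4  4  4  4  4  5  6  7  7  8
 g  5  5  4  5  5  5  6  7  8  8
 b  6  6  5  4  5  6  6  7  8  9
 c  7  7  6  5  5  5  6  7  8  9
 i  8  8  7  6  6  6  5  6  7  8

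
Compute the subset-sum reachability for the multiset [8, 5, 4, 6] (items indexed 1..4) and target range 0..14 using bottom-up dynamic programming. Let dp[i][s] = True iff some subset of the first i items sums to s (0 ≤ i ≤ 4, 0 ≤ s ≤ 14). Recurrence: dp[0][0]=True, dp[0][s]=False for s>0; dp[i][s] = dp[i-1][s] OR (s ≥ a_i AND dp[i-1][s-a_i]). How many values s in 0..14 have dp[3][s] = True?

i\s   0   1   2   3   4   5   6   7   8   9  10  11  12  13  14
  0   T   F   F   F   F   F   F   F   F   F   F   F   F   F   F
  1   T   F   F   F   F   F   F   F   T   F   F   F   F   F   F
  2   T   F   F   F   F   T   F   F   T   F   F   F   F   T   F
  3   T   F   F   F   T   T   F   F   T   T   F   F   T   T   F
  4   T   F   F   F   T   T   T   F   T   T   T   T   T   T   T

7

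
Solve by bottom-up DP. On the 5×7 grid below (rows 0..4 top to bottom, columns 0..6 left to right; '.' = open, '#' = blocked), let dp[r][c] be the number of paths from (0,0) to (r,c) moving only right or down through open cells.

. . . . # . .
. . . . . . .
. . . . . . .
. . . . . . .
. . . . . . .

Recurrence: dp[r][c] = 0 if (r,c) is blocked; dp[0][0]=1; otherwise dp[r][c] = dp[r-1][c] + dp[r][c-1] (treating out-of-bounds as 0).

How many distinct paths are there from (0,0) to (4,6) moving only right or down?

r\c   0   1   2   3   4   5   6
  0   1   1   1   1   0   0   0
  1   1   2   3   4   4   4   4
  2   1   3   6  10  14  18  22
  3   1   4  10  20  34  52  74
  4   1   5  15  35  69 121 195

195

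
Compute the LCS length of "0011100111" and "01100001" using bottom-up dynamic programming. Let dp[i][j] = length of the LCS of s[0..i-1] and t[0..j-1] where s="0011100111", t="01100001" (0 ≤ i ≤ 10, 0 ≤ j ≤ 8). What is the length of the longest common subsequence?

6

   ''  0  1  1  0  0  0  0  1
''  0  0  0  0  0  0  0  0  0
 0  0  1  1  1  1  1  1  1  1
 0  0  1  1  1  2  2  2  2  2
 1  0  1  2  2  2  2  2  2  3
 1  0  1  2  3  3  3  3  3  3
 1  0  1  2  3  3  3  3  3  4
 0  0  1  2  3  4  4  4  4  4
 0  0  1  2  3  4  5  5  5  5
 1  0  1  2  3  4  5  5  5  6
 1  0  1  2  3  4  5  5  5  6
 1  0  1  2  3  4  5  5  5  6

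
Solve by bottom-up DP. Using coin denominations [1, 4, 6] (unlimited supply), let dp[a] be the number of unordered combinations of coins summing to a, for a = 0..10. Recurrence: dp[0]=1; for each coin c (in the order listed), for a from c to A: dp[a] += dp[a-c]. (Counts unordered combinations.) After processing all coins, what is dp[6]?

after  coin     0     1     2     3     4     5     6     7     8     9    10
          1     1     1     1     1     1     1     1     1     1     1     1
          4     1     1     1     1     2     2     2     2     3     3     3
          6     1     1     1     1     2     2     3     3     4     4     5

3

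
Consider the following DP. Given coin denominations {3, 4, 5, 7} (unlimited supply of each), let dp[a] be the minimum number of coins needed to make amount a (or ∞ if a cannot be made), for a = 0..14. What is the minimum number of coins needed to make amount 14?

2

 a  0  1  2  3  4  5  6  7  8  9 10 11 12 13 14
dp  0  -  -  1  1  1  2  1  2  2  2  2  2  3  2
(- denotes ∞ / unreachable)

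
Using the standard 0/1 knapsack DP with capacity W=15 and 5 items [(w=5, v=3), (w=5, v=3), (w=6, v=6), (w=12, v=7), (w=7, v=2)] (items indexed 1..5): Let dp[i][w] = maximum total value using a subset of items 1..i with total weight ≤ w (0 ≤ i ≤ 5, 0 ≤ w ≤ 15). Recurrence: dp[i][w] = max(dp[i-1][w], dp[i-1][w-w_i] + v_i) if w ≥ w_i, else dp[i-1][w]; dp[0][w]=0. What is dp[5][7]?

6

i\w   0   1   2   3   4   5   6   7   8   9  10  11  12  13  14  15
  0   0   0   0   0   0   0   0   0   0   0   0   0   0   0   0   0
  1   0   0   0   0   0   3   3   3   3   3   3   3   3   3   3   3
  2   0   0   0   0   0   3   3   3   3   3   6   6   6   6   6   6
  3   0   0   0   0   0   3   6   6   6   6   6   9   9   9   9   9
  4   0   0   0   0   0   3   6   6   6   6   6   9   9   9   9   9
  5   0   0   0   0   0   3   6   6   6   6   6   9   9   9   9   9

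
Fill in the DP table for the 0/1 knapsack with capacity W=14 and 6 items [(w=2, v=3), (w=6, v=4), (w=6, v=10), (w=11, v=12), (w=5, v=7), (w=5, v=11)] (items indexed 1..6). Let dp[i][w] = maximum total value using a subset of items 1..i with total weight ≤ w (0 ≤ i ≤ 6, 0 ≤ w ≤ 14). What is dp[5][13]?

20

i\w   0   1   2   3   4   5   6   7   8   9  10  11  12  13  14
  0   0   0   0   0   0   0   0   0   0   0   0   0   0   0   0
  1   0   0   3   3   3   3   3   3   3   3   3   3   3   3   3
  2   0   0   3   3   3   3   4   4   7   7   7   7   7   7   7
  3   0   0   3   3   3   3  10  10  13  13  13  13  14  14  17
  4   0   0   3   3   3   3  10  10  13  13  13  13  14  15  17
  5   0   0   3   3   3   7  10  10  13  13  13  17  17  20  20
  6   0   0   3   3   3  11  11  14  14  14  18  21  21  24  24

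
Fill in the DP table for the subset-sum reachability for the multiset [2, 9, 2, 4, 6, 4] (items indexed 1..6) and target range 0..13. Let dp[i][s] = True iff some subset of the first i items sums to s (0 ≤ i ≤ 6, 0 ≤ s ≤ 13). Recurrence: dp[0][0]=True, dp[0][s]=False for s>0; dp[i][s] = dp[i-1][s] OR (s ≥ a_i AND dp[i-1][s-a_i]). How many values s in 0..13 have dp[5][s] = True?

i\s   0   1   2   3   4   5   6   7   8   9  10  11  12  13
  0   T   F   F   F   F   F   F   F   F   F   F   F   F   F
  1   T   F   T   F   F   F   F   F   F   F   F   F   F   F
  2   T   F   T   F   F   F   F   F   F   T   F   T   F   F
  3   T   F   T   F   T   F   F   F   F   T   F   T   F   T
  4   T   F   T   F   T   F   T   F   T   T   F   T   F   T
  5   T   F   T   F   T   F   T   F   T   T   T   T   T   T
  6   T   F   T   F   T   F   T   F   T   T   T   T   T   T

10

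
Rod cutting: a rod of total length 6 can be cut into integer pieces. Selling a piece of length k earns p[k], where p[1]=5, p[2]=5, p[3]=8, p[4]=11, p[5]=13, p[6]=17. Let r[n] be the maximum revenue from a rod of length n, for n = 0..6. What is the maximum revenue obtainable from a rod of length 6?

30

   n    0    1    2    3    4    5    6
r[n]    0    5   10   15   20   25   30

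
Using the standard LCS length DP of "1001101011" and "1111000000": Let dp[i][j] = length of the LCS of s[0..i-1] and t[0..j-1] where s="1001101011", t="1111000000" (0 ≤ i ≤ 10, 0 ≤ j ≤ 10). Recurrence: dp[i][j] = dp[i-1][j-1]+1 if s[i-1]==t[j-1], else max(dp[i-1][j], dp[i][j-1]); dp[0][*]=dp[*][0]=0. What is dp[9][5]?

   ''  1  1  1  1  0  0  0  0  0  0
''  0  0  0  0  0  0  0  0  0  0  0
 1  0  1  1  1  1  1  1  1  1  1  1
 0  0  1  1  1  1  2  2  2  2  2  2
 0  0  1  1  1  1  2  3  3  3  3  3
 1  0  1  2  2  2  2  3  3  3  3  3
 1  0  1  2  3  3  3  3  3  3  3  3
 0  0  1  2  3  3  4  4  4  4  4  4
 1  0  1  2  3  4  4  4  4  4  4  4
 0  0  1  2  3  4  5  5  5  5  5  5
 1  0  1  2  3  4  5  5  5  5  5  5
 1  0  1  2  3  4  5  5  5  5  5  5

5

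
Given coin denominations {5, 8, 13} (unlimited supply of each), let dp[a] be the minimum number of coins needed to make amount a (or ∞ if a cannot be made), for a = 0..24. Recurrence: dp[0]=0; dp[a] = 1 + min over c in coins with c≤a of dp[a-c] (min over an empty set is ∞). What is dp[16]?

 a  0  1  2  3  4  5  6  7  8  9 10 11 12 13 14 15 16 17 18 19 20 21 22 23 24
dp  0  -  -  -  -  1  -  -  1  -  2  -  -  1  -  3  2  -  2  -  4  2  -  3  3
(- denotes ∞ / unreachable)

2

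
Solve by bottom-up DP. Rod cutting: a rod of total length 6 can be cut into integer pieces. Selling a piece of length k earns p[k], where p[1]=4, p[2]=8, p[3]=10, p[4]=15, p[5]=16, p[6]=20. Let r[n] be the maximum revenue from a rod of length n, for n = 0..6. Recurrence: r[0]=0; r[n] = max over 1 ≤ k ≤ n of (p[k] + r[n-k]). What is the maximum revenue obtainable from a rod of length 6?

24

   n    0    1    2    3    4    5    6
r[n]    0    4    8   12   16   20   24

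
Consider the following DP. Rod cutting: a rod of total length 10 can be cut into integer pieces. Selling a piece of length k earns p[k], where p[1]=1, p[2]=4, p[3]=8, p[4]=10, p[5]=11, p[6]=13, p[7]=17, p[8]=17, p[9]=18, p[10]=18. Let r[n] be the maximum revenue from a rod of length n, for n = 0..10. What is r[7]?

18

   n    0    1    2    3    4    5    6    7    8    9   10
r[n]    0    1    4    8   10   12   16   18   20   24   26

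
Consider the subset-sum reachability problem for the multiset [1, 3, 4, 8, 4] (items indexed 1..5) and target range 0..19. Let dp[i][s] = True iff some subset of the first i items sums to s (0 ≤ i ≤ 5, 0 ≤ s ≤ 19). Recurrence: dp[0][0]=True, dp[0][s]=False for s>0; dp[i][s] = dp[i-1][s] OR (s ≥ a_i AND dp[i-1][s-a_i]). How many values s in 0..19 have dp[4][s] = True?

13

i\s   0   1   2   3   4   5   6   7   8   9  10  11  12  13  14  15  16  17  18  19
  0   T   F   F   F   F   F   F   F   F   F   F   F   F   F   F   F   F   F   F   F
  1   T   T   F   F   F   F   F   F   F   F   F   F   F   F   F   F   F   F   F   F
  2   T   T   F   T   T   F   F   F   F   F   F   F   F   F   F   F   F   F   F   F
  3   T   T   F   T   T   T   F   T   T   F   F   F   F   F   F   F   F   F   F   F
  4   T   T   F   T   T   T   F   T   T   T   F   T   T   T   F   T   T   F   F   F
  5   T   T   F   T   T   T   F   T   T   T   F   T   T   T   F   T   T   T   F   T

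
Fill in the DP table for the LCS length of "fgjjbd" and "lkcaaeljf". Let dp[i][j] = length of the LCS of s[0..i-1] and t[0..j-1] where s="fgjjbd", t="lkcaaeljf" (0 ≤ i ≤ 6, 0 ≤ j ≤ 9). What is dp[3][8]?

1

   ''  l  k  c  a  a  e  l  j  f
''  0  0  0  0  0  0  0  0  0  0
 f  0  0  0  0  0  0  0  0  0  1
 g  0  0  0  0  0  0  0  0  0  1
 j  0  0  0  0  0  0  0  0  1  1
 j  0  0  0  0  0  0  0  0  1  1
 b  0  0  0  0  0  0  0  0  1  1
 d  0  0  0  0  0  0  0  0  1  1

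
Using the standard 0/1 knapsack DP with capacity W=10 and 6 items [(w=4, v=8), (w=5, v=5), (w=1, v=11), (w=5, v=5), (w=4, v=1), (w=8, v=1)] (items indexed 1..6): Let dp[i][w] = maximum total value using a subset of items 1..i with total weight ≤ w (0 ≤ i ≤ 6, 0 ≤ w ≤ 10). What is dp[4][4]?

11

i\w   0   1   2   3   4   5   6   7   8   9  10
  0   0   0   0   0   0   0   0   0   0   0   0
  1   0   0   0   0   8   8   8   8   8   8   8
  2   0   0   0   0   8   8   8   8   8  13  13
  3   0  11  11  11  11  19  19  19  19  19  24
  4   0  11  11  11  11  19  19  19  19  19  24
  5   0  11  11  11  11  19  19  19  19  20  24
  6   0  11  11  11  11  19  19  19  19  20  24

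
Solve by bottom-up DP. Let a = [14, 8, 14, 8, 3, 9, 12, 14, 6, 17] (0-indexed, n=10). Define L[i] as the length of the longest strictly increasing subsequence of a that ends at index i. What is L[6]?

3

   i    0    1    2    3    4    5    6    7    8    9
a[i]   14    8   14    8    3    9   12   14    6   17
L[i]    1    1    2    1    1    2    3    4    2    5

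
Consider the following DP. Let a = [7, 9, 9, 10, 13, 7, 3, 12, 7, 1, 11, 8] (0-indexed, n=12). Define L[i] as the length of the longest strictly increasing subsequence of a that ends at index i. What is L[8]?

2

   i    0    1    2    3    4    5    6    7    8    9   10   11
a[i]    7    9    9   10   13    7    3   12    7    1   11    8
L[i]    1    2    2    3    4    1    1    4    2    1    4    3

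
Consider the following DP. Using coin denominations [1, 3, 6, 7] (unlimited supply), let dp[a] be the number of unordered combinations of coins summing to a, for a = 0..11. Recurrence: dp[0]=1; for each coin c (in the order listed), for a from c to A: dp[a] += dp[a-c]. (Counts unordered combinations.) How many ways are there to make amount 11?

8

after  coin     0     1     2     3     4     5     6     7     8     9    10    11
          1     1     1     1     1     1     1     1     1     1     1     1     1
          3     1     1     1     2     2     2     3     3     3     4     4     4
          6     1     1     1     2     2     2     4     4     4     6     6     6
          7     1     1     1     2     2     2     4     5     5     7     8     8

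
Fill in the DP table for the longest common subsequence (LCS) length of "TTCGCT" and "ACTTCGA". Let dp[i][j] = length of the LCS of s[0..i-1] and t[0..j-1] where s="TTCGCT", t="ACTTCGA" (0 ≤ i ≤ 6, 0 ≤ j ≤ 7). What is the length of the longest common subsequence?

4

   ''  A  C  T  T  C  G  A
''  0  0  0  0  0  0  0  0
 T  0  0  0  1  1  1  1  1
 T  0  0  0  1  2  2  2  2
 C  0  0  1  1  2  3  3  3
 G  0  0  1  1  2  3  4  4
 C  0  0  1  1  2  3  4  4
 T  0  0  1  2  2  3  4  4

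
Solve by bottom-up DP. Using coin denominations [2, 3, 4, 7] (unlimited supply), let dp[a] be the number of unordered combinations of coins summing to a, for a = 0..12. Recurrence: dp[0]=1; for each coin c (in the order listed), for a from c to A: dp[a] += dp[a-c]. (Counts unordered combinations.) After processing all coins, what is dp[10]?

after  coin     0     1     2     3     4     5     6     7     8     9    10    11    12
          2     1     0     1     0     1     0     1     0     1     0     1     0     1
          3     1     0     1     1     1     1     2     1     2     2     2     2     3
          4     1     0     1     1     2     1     3     2     4     3     5     4     7
          7     1     0     1     1     2     1     3     3     4     4     6     6     8

6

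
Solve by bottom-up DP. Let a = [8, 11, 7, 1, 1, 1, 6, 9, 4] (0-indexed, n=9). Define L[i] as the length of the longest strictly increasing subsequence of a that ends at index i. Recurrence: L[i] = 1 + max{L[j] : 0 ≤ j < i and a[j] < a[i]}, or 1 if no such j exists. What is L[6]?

2

   i    0    1    2    3    4    5    6    7    8
a[i]    8   11    7    1    1    1    6    9    4
L[i]    1    2    1    1    1    1    2    3    2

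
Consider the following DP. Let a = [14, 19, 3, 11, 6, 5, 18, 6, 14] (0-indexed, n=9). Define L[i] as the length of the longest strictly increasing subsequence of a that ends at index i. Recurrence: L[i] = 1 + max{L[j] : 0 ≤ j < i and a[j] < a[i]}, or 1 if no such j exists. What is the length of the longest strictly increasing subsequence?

4

   i    0    1    2    3    4    5    6    7    8
a[i]   14   19    3   11    6    5   18    6   14
L[i]    1    2    1    2    2    2    3    3    4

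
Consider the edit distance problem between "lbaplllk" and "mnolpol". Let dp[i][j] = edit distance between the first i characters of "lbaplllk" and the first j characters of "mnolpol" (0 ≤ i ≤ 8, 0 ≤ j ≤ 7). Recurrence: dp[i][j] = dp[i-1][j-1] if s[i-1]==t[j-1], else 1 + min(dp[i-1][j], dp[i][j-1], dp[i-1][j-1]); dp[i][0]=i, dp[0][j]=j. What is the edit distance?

   ''  m  n  o  l  p  o  l
''  0  1  2  3  4  5  6  7
 l  1  1  2  3  3  4  5  6
 b  2  2  2  3  4  4  5  6
 a  3  3  3  3  4  5  5  6
 p  4  4  4  4  4  4  5  6
 l  5  5  5  5  4  5  5  5
 l  6  6  6  6  5  5  6  5
 l  7  7  7  7  6  6  6  6
 k  8  8  8  8  7  7  7  7

7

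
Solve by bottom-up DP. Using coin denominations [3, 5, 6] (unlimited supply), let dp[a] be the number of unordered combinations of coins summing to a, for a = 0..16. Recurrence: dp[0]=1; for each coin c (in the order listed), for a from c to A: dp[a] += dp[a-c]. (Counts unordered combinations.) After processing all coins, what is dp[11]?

2

after  coin     0     1     2     3     4     5     6     7     8     9    10    11    12    13    14    15    16
          3     1     0     0     1     0     0     1     0     0     1     0     0     1     0     0     1     0
          5     1     0     0     1     0     1     1     0     1     1     1     1     1     1     1     2     1
          6     1     0     0     1     0     1     2     0     1     2     1     2     3     1     2     4     2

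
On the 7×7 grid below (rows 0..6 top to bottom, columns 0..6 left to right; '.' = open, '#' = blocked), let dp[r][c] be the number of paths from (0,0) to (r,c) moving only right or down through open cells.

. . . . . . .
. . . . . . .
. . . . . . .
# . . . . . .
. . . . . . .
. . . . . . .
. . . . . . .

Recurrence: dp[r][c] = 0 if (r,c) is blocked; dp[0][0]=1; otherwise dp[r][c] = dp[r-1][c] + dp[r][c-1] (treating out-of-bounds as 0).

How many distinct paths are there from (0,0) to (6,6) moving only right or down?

r\c   0   1   2   3   4   5   6
  0   1   1   1   1   1   1   1
  1   1   2   3   4   5   6   7
  2   1   3   6  10  15  21  28
  3   0   3   9  19  34  55  83
  4   0   3  12  31  65 120 203
  5   0   3  15  46 111 231 434
  6   0   3  18  64 175 406 840

840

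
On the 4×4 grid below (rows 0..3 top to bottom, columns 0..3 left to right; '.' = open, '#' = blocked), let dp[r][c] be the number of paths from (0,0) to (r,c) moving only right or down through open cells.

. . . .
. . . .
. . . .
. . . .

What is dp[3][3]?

20

r\c   0   1   2   3
  0   1   1   1   1
  1   1   2   3   4
  2   1   3   6  10
  3   1   4  10  20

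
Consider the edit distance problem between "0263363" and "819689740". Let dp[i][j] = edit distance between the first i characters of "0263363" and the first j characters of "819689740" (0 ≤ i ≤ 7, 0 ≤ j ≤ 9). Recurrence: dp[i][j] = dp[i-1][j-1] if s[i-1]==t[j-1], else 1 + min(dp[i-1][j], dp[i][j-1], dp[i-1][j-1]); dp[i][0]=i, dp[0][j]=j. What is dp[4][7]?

6

   ''  8  1  9  6  8  9  7  4  0
''  0  1  2  3  4  5  6  7  8  9
 0  1  1  2  3  4  5  6  7  8  8
 2  2  2  2  3  4  5  6  7  8  9
 6  3  3  3  3  3  4  5  6  7  8
 3  4  4  4  4  4  4  5  6  7  8
 3  5  5  5  5  5  5  5  6  7  8
 6  6  6  6  6  5  6  6  6  7  8
 3  7  7  7  7  6  6  7  7  7  8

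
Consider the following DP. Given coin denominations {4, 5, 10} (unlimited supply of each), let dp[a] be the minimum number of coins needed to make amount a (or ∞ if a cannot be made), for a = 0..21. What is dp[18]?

3

 a  0  1  2  3  4  5  6  7  8  9 10 11 12 13 14 15 16 17 18 19 20 21
dp  0  -  -  -  1  1  -  -  2  2  1  -  3  3  2  2  4  4  3  3  2  5
(- denotes ∞ / unreachable)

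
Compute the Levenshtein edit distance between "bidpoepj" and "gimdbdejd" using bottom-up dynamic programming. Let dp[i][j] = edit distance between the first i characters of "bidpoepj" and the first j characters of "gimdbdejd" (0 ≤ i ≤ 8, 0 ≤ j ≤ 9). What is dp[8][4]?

7

   ''  g  i  m  d  b  d  e  j  d
''  0  1  2  3  4  5  6  7  8  9
 b  1  1  2  3  4  4  5  6  7  8
 i  2  2  1  2  3  4  5  6  7  8
 d  3  3  2  2  2  3  4  5  6  7
 p  4  4  3  3  3  3  4  5  6  7
 o  5  5  4  4  4  4  4  5  6  7
 e  6  6  5  5  5  5  5  4  5  6
 p  7  7  6  6  6  6  6  5  5  6
 j  8  8  7  7  7  7  7  6  5  6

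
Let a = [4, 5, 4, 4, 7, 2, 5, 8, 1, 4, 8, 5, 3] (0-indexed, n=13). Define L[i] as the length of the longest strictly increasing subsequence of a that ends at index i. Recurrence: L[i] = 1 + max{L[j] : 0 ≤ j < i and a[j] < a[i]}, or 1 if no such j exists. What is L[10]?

4

   i    0    1    2    3    4    5    6    7    8    9   10   11   12
a[i]    4    5    4    4    7    2    5    8    1    4    8    5    3
L[i]    1    2    1    1    3    1    2    4    1    2    4    3    2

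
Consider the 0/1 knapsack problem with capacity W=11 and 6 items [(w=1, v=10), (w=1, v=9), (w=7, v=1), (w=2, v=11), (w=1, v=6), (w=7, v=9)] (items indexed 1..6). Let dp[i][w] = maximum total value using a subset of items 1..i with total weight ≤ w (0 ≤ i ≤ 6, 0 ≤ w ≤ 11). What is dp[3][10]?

i\w   0   1   2   3   4   5   6   7   8   9  10  11
  0   0   0   0   0   0   0   0   0   0   0   0   0
  1   0  10  10  10  10  10  10  10  10  10  10  10
  2   0  10  19  19  19  19  19  19  19  19  19  19
  3   0  10  19  19  19  19  19  19  19  20  20  20
  4   0  10  19  21  30  30  30  30  30  30  30  31
  5   0  10  19  25  30  36  36  36  36  36  36  36
  6   0  10  19  25  30  36  36  36  36  36  36  39

20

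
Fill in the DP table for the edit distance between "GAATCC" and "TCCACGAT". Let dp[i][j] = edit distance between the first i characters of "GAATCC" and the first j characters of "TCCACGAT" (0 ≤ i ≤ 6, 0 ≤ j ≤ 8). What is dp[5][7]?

   ''  T  C  C  A  C  G  A  T
''  0  1  2  3  4  5  6  7  8
 G  1  1  2  3  4  5  5  6  7
 A  2  2  2  3  3  4  5  5  6
 A  3  3  3  3  3  4  5  5  6
 T  4  3  4  4  4  4  5  6  5
 C  5  4  3  4  5  4  5  6  6
 C  6  5  4  3  4  5  5  6  7

6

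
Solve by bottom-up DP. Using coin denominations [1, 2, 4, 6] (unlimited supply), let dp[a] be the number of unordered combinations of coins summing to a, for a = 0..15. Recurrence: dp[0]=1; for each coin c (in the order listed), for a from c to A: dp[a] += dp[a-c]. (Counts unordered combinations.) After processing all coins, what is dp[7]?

7

after  coin     0     1     2     3     4     5     6     7     8     9    10    11    12    13    14    15
          1     1     1     1     1     1     1     1     1     1     1     1     1     1     1     1     1
          2     1     1     2     2     3     3     4     4     5     5     6     6     7     7     8     8
          4     1     1     2     2     4     4     6     6     9     9    12    12    16    16    20    20
          6     1     1     2     2     4     4     7     7    11    11    16    16    23    23    31    31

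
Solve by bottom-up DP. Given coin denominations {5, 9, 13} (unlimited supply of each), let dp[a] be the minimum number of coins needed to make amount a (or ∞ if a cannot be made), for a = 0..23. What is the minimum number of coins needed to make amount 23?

3

 a  0  1  2  3  4  5  6  7  8  9 10 11 12 13 14 15 16 17 18 19 20 21 22 23
dp  0  -  -  -  -  1  -  -  -  1  2  -  -  1  2  3  -  -  2  3  4  -  2  3
(- denotes ∞ / unreachable)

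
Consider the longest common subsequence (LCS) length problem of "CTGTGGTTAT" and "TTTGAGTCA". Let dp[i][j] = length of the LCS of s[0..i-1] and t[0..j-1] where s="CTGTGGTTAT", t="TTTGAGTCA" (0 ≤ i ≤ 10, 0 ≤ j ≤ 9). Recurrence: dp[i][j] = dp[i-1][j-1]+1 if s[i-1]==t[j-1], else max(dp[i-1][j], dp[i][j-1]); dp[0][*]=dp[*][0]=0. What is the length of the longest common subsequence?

6

   ''  T  T  T  G  A  G  T  C  A
''  0  0  0  0  0  0  0  0  0  0
 C  0  0  0  0  0  0  0  0  1  1
 T  0  1  1  1  1  1  1  1  1  1
 G  0  1  1  1  2  2  2  2  2  2
 T  0  1  2  2  2  2  2  3  3  3
 G  0  1  2  2  3  3  3  3  3  3
 G  0  1  2  2  3  3  4  4  4  4
 T  0  1  2  3  3  3  4  5  5  5
 T  0  1  2  3  3  3  4  5  5  5
 A  0  1  2  3  3  4  4  5  5  6
 T  0  1  2  3  3  4  4  5  5  6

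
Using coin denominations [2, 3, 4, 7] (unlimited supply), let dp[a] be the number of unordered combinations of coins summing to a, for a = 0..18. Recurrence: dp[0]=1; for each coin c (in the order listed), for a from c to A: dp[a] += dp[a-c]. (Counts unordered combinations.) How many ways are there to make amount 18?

after  coin     0     1     2     3     4     5     6     7     8     9    10    11    12    13    14    15    16    17    18
          2     1     0     1     0     1     0     1     0     1     0     1     0     1     0     1     0     1     0     1
          3     1     0     1     1     1     1     2     1     2     2     2     2     3     2     3     3     3     3     4
          4     1     0     1     1     2     1     3     2     4     3     5     4     7     5     8     7    10     8    12
          7     1     0     1     1     2     1     3     3     4     4     6     6     8     8    11    11    14    14    18

18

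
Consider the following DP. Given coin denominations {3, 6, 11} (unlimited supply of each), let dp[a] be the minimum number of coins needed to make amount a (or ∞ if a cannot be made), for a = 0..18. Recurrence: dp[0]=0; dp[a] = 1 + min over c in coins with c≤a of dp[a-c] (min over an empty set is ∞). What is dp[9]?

 a  0  1  2  3  4  5  6  7  8  9 10 11 12 13 14 15 16 17 18
dp  0  -  -  1  -  -  1  -  -  2  -  1  2  -  2  3  -  2  3
(- denotes ∞ / unreachable)

2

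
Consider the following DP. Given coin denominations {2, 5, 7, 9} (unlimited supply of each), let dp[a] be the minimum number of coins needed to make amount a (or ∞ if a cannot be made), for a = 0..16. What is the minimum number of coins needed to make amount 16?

2

 a  0  1  2  3  4  5  6  7  8  9 10 11 12 13 14 15 16
dp  0  -  1  -  2  1  3  1  4  1  2  2  2  3  2  3  2
(- denotes ∞ / unreachable)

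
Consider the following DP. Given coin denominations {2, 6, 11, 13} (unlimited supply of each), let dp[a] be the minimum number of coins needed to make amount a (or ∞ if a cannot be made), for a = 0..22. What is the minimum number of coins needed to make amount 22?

 a  0  1  2  3  4  5  6  7  8  9 10 11 12 13 14 15 16 17 18 19 20 21 22
dp  0  -  1  -  2  -  1  -  2  -  3  1  2  1  3  2  4  2  3  2  4  3  2
(- denotes ∞ / unreachable)

2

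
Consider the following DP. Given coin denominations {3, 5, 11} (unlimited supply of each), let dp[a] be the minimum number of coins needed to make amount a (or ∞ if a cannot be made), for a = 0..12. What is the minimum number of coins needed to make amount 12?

 a  0  1  2  3  4  5  6  7  8  9 10 11 12
dp  0  -  -  1  -  1  2  -  2  3  2  1  4
(- denotes ∞ / unreachable)

4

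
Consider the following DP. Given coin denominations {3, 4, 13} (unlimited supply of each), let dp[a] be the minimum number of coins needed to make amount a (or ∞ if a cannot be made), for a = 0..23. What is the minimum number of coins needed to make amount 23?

 a  0  1  2  3  4  5  6  7  8  9 10 11 12 13 14 15 16 17 18 19 20 21 22 23
dp  0  -  -  1  1  -  2  2  2  3  3  3  3  1  4  4  2  2  5  3  3  3  4  4
(- denotes ∞ / unreachable)

4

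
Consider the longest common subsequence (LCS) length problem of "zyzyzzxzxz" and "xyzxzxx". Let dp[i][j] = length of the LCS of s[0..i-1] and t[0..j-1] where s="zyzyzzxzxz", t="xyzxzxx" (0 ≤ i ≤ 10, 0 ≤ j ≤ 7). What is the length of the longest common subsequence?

   ''  x  y  z  x  z  x  x
''  0  0  0  0  0  0  0  0
 z  0  0  0  1  1  1  1  1
 y  0  0  1  1  1  1  1  1
 z  0  0  1  2  2  2  2  2
 y  0  0  1  2  2  2  2  2
 z  0  0  1  2  2  3  3  3
 z  0  0  1  2  2  3  3  3
 x  0  1  1  2  3  3  4  4
 z  0  1  1  2  3  4  4  4
 x  0  1  1  2  3  4  5  5
 z  0  1  1  2  3  4  5  5

5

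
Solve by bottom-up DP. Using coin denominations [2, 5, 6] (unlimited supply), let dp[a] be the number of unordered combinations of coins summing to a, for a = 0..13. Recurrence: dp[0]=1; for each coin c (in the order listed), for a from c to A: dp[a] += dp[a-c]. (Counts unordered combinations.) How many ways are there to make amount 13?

2

after  coin     0     1     2     3     4     5     6     7     8     9    10    11    12    13
          2     1     0     1     0     1     0     1     0     1     0     1     0     1     0
          5     1     0     1     0     1     1     1     1     1     1     2     1     2     1
          6     1     0     1     0     1     1     2     1     2     1     3     2     4     2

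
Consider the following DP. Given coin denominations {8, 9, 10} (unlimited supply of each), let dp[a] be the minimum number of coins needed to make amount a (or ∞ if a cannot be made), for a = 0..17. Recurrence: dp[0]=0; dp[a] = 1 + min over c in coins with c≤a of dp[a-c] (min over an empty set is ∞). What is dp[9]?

 a  0  1  2  3  4  5  6  7  8  9 10 11 12 13 14 15 16 17
dp  0  -  -  -  -  -  -  -  1  1  1  -  -  -  -  -  2  2
(- denotes ∞ / unreachable)

1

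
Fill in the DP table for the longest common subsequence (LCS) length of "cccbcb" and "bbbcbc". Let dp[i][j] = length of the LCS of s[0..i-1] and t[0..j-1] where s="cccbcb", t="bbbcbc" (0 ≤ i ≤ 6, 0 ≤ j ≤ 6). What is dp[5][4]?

2

   ''  b  b  b  c  b  c
''  0  0  0  0  0  0  0
 c  0  0  0  0  1  1  1
 c  0  0  0  0  1  1  2
 c  0  0  0  0  1  1  2
 b  0  1  1  1  1  2  2
 c  0  1  1  1  2  2  3
 b  0  1  2  2  2  3  3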